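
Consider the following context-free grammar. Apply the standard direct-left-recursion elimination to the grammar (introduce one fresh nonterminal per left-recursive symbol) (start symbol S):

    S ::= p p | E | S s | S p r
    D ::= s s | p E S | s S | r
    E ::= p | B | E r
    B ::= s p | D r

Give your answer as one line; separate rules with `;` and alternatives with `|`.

S, E are directly left-recursive.
For S: α = {s, p r}, β = {p p, E}. Rewrite as S → β S' and S' → α S' | ε.
For E: α = {r}, β = {p, B}. Rewrite as E → β E' and E' → α E' | ε.

S ::= p p S' | E S'; D ::= s s | p E S | s S | r; E ::= p E' | B E'; B ::= s p | D r; S' ::= s S' | p r S' | epsilon; E' ::= r E' | epsilon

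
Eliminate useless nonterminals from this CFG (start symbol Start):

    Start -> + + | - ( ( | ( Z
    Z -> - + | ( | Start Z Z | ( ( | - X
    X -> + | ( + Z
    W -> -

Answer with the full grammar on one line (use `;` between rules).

Generating nonterminals: {Start, W, X, Z}.
Reachable from Start after that: {Start, X, Z}.
Removed useless symbols: {W} and every production mentioning them.

Start -> + + | - ( ( | ( Z; Z -> - + | ( | Start Z Z | ( ( | - X; X -> + | ( + Z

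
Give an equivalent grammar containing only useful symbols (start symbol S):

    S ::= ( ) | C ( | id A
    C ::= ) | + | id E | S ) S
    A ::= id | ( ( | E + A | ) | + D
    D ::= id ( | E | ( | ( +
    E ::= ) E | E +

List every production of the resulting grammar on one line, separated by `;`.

Generating nonterminals: {A, C, D, S}.
Reachable from S after that: {A, C, D, S}.
Removed useless symbols: {E} and every production mentioning them.

S ::= ( ) | C ( | id A; C ::= ) | + | S ) S; A ::= id | ( ( | ) | + D; D ::= id ( | ( | ( +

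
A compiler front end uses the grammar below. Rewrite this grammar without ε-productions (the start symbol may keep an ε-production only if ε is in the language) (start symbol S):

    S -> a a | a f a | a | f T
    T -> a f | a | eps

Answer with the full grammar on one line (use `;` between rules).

S -> a a | a f a | a | f T | f; T -> a f | a

The nullable symbols are {T}.
ε ∉ L(G), so no ε-production is kept.
Add the nullable-subset variants: S → f T gives f T | f.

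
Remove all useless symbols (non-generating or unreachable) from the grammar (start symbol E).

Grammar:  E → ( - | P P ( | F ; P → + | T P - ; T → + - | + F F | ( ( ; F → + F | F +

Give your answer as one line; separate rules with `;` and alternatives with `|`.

E → ( - | P P (; P → + | T P -; T → + - | ( (

Generating nonterminals: {E, P, T}.
Reachable from E after that: {E, P, T}.
Removed useless symbols: {F} and every production mentioning them.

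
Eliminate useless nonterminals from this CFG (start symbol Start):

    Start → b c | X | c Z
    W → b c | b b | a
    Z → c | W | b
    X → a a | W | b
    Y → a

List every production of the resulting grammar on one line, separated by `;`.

Generating nonterminals: {Start, W, X, Y, Z}.
Reachable from Start after that: {Start, W, X, Z}.
Removed useless symbols: {Y} and every production mentioning them.

Start → b c | X | c Z; W → b c | b b | a; Z → c | W | b; X → a a | W | b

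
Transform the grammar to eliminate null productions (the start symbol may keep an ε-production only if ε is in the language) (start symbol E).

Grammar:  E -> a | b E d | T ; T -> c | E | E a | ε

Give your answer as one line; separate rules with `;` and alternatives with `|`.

Nullable set = {E, T}.
ε ∈ L(G) since E is nullable, so keep E → ε.
Expand every rule over subsets of its nullable positions: E → b E d gives b E d | b d. T → E a gives E a | a.

E -> a | b E d | b d | T | ε; T -> c | E | E a | a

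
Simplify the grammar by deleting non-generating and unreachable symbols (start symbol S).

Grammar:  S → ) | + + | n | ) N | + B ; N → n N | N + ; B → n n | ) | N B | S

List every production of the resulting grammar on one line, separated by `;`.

Generating nonterminals: {B, S}.
Reachable from S after that: {B, S}.
Removed useless symbols: {N} and every production mentioning them.

S → ) | + + | n | + B; B → n n | ) | S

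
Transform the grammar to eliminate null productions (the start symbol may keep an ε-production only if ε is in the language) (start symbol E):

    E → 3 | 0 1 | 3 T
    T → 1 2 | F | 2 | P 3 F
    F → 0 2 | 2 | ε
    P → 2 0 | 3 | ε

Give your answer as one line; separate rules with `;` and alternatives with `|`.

E → 3 | 0 1 | 3 T; T → 1 2 | F | 2 | P 3 F | P 3 | 3 F | 3; F → 0 2 | 2; P → 2 0 | 3

Nullable nonterminals: {F, P, T}.
ε ∉ L(G), so no ε-production is kept.
Expand every rule over subsets of its nullable positions: T → P 3 F gives P 3 F | P 3 | 3 F | 3.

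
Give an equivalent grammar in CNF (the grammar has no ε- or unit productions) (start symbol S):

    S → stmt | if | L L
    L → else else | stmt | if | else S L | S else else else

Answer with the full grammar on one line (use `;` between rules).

S → stmt | if | L L; L → X1 X1 | stmt | if | X1 Y1 | S Y2; X1 → else; Y1 → S L; Y2 → X1 Y3; Y3 → X1 X1

Introduce a nonterminal for each terminal appearing in a rule of length ≥ 2: X1 → else.
Binarize each right-hand side of length ≥ 3 by chaining fresh nonterminals (Y1, Y2, …): affected rules were L → X1 S L; L → S X1 X1 X1.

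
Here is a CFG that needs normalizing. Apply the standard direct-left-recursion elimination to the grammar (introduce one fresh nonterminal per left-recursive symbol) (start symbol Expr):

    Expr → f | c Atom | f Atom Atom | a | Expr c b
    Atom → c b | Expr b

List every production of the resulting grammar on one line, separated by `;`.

Expr → f Expr1 | c Atom Expr1 | f Atom Atom Expr1 | a Expr1; Atom → c b | Expr b; Expr1 → c b Expr1 | epsilon

Left recursion appears on Expr.
For Expr: α = {c b}, β = {f, c Atom, f Atom Atom, a}. Rewrite as Expr → β Expr1 and Expr1 → α Expr1 | ε.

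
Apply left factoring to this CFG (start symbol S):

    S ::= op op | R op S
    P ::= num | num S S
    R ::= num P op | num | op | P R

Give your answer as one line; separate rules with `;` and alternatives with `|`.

P has alternatives sharing prefix 'num': factor to P → num P' with P' → ε | S S.
R has alternatives sharing prefix 'num': factor to R → num R' with R' → P op | ε.

S ::= op op | R op S; P ::= num P'; R ::= op | P R | num R'; P' ::= eps | S S; R' ::= P op | eps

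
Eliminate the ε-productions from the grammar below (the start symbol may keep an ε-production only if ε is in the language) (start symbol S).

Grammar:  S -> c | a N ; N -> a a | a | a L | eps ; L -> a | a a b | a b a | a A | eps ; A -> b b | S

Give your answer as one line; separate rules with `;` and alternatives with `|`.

Nullable nonterminals: {L, N}.
ε ∉ L(G), so no ε-production is kept.
Add the nullable-subset variants: S → a N gives a N | a.

S -> c | a N | a; N -> a a | a | a L; L -> a | a a b | a b a | a A; A -> b b | S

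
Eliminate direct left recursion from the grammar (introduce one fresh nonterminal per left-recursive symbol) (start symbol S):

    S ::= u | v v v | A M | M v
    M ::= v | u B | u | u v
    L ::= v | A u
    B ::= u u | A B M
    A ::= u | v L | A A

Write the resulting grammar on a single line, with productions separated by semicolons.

S ::= u | v v v | A M | M v; M ::= v | u B | u | u v; L ::= v | A u; B ::= u u | A B M; A ::= u A' | v L A'; A' ::= A A' | ε

Directly left-recursive nonterminal: A.
For A: α = {A}, β = {u, v L}. Rewrite as A → β A' and A' → α A' | ε.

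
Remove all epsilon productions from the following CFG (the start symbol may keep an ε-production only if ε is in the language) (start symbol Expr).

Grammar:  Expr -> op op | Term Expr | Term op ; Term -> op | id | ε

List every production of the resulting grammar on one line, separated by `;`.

Expr -> op op | Term Expr | Term op | op; Term -> op | id

Nullable set = {Term}.
ε ∉ L(G), so no ε-production is kept.
Expand every rule over subsets of its nullable positions: Expr → Term op gives Term op | op.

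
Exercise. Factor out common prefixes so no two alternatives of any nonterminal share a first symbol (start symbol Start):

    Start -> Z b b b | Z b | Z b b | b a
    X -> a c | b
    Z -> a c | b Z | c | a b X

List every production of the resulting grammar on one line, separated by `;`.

Start has alternatives sharing prefix 'Z b': factor to Start → Z b Start1 with Start1 → b b | ε | b.
Z has alternatives sharing prefix 'a': factor to Z → a Z1 with Z1 → c | b X.
Start1 has alternatives sharing prefix 'b': factor to Start1 → b Start11 with Start11 → b | ε.

Start -> b a | Z b Start1; X -> a c | b; Z -> b Z | c | a Z1; Start1 -> ε | b Start11; Z1 -> c | b X; Start11 -> b | ε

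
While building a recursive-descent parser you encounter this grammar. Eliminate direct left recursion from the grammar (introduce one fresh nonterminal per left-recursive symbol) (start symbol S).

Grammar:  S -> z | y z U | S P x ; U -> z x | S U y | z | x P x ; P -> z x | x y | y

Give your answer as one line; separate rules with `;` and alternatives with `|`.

Directly left-recursive nonterminal: S.
For S: α = {P x}, β = {z, y z U}. Rewrite as S → β S' and S' → α S' | ε.

S -> z S' | y z U S'; U -> z x | S U y | z | x P x; P -> z x | x y | y; S' -> P x S' | ε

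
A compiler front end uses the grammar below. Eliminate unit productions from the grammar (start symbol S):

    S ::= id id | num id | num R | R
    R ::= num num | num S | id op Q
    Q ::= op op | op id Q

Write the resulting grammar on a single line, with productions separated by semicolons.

Unit pairs: S ⇒* {R}.
Replace each nonterminal's rules with the union of the non-unit rules of every nonterminal it unit-derives.

S ::= id id | num id | num R | num num | num S | id op Q; R ::= num num | num S | id op Q; Q ::= op op | op id Q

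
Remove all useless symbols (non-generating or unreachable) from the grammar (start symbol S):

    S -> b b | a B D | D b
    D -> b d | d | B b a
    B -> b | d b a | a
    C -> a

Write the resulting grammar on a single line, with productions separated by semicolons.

Generating nonterminals: {B, C, D, S}.
Reachable from S after that: {B, D, S}.
Removed useless symbols: {C} and every production mentioning them.

S -> b b | a B D | D b; D -> b d | d | B b a; B -> b | d b a | a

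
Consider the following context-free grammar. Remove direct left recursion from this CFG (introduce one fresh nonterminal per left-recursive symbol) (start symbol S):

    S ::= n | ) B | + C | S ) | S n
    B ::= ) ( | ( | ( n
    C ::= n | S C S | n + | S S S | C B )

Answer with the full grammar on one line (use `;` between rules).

S ::= n S' | ) B S' | + C S'; B ::= ) ( | ( | ( n; C ::= n C' | S C S C' | n + C' | S S S C'; S' ::= ) S' | n S' | ε; C' ::= B ) C' | ε

Directly left-recursive nonterminals: S, C.
For S: α = {), n}, β = {n, ) B, + C}. Rewrite as S → β S' and S' → α S' | ε.
For C: α = {B )}, β = {n, S C S, n +, S S S}. Rewrite as C → β C' and C' → α C' | ε.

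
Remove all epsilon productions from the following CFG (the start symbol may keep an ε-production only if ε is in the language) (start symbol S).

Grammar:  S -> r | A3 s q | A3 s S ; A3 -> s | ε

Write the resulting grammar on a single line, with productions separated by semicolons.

Nullable set = {A3}.
ε ∉ L(G), so no ε-production is kept.
Add the nullable-subset variants: S → A3 s q gives A3 s q | s q. S → A3 s S gives A3 s S | s S.

S -> r | A3 s q | s q | A3 s S | s S; A3 -> s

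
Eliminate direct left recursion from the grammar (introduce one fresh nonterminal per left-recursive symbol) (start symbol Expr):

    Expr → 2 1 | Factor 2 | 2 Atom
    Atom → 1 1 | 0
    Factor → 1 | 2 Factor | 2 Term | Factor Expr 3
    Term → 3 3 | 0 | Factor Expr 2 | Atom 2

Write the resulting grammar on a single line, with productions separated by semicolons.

Left recursion appears on Factor.
For Factor: α = {Expr 3}, β = {1, 2 Factor, 2 Term}. Rewrite as Factor → β Factor1 and Factor1 → α Factor1 | ε.

Expr → 2 1 | Factor 2 | 2 Atom; Atom → 1 1 | 0; Factor → 1 Factor1 | 2 Factor Factor1 | 2 Term Factor1; Term → 3 3 | 0 | Factor Expr 2 | Atom 2; Factor1 → Expr 3 Factor1 | ε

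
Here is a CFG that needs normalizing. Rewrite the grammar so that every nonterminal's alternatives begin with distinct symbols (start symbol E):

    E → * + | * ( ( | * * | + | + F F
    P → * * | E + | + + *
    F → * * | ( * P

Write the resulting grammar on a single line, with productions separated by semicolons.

E → * E' | + E''; P → * * | E + | + + *; F → * * | ( * P; E' → + | ( ( | *; E'' → eps | F F

E has alternatives sharing prefix '*': factor to E → * E' with E' → + | ( ( | *.
E has alternatives sharing prefix '+': factor to E → + E'' with E'' → ε | F F.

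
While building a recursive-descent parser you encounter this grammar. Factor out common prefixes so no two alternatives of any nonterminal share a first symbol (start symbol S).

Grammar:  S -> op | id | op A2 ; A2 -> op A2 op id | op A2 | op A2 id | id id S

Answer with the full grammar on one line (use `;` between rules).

S -> id | op S'; A2 -> id id S | op A2 A2'; S' -> ε | A2; A2' -> op id | ε | id

S has alternatives sharing prefix 'op': factor to S → op S' with S' → ε | A2.
A2 has alternatives sharing prefix 'op A2': factor to A2 → op A2 A2' with A2' → op id | ε | id.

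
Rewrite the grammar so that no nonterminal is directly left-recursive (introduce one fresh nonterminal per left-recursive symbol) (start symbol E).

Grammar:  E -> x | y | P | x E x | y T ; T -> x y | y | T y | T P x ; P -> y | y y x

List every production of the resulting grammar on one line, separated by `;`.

Left recursion appears on T.
For T: α = {y, P x}, β = {x y, y}. Rewrite as T → β T' and T' → α T' | ε.

E -> x | y | P | x E x | y T; T -> x y T' | y T'; P -> y | y y x; T' -> y T' | P x T' | ε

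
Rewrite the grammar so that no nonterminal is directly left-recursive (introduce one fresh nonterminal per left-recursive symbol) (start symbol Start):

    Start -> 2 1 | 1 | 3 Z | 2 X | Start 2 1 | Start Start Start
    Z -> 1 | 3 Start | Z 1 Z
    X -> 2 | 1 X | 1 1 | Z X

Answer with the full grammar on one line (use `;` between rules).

Directly left-recursive nonterminals: Start, Z.
For Start: α = {2 1, Start Start}, β = {2 1, 1, 3 Z, 2 X}. Rewrite as Start → β Start1 and Start1 → α Start1 | ε.
For Z: α = {1 Z}, β = {1, 3 Start}. Rewrite as Z → β Z1 and Z1 → α Z1 | ε.

Start -> 2 1 Start1 | 1 Start1 | 3 Z Start1 | 2 X Start1; Z -> 1 Z1 | 3 Start Z1; X -> 2 | 1 X | 1 1 | Z X; Start1 -> 2 1 Start1 | Start Start Start1 | eps; Z1 -> 1 Z Z1 | eps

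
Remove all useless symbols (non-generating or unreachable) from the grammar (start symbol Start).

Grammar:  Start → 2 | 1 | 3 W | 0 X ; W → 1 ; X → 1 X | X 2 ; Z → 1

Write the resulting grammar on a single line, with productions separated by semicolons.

Start → 2 | 1 | 3 W; W → 1

Generating nonterminals: {Start, W, Z}.
Reachable from Start after that: {Start, W}.
Removed useless symbols: {X, Z} and every production mentioning them.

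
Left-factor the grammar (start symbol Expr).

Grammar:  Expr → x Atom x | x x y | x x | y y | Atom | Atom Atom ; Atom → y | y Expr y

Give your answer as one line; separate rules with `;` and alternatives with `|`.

Expr → y y | x Expr1 | Atom Expr2; Atom → y Atom1; Expr1 → Atom x | x Expr11; Expr2 → ε | Atom; Atom1 → ε | Expr y; Expr11 → y | ε

Expr has alternatives sharing prefix 'x': factor to Expr → x Expr1 with Expr1 → Atom x | x y | x.
Expr has alternatives sharing prefix 'Atom': factor to Expr → Atom Expr2 with Expr2 → ε | Atom.
Atom has alternatives sharing prefix 'y': factor to Atom → y Atom1 with Atom1 → ε | Expr y.
Expr1 has alternatives sharing prefix 'x': factor to Expr1 → x Expr11 with Expr11 → y | ε.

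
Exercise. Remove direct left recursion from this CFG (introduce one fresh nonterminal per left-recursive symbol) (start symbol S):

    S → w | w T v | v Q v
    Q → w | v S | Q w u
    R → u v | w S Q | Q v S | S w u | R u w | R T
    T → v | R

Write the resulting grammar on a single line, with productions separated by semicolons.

Directly left-recursive nonterminals: Q, R.
For Q: α = {w u}, β = {w, v S}. Rewrite as Q → β Q' and Q' → α Q' | ε.
For R: α = {u w, T}, β = {u v, w S Q, Q v S, S w u}. Rewrite as R → β R' and R' → α R' | ε.

S → w | w T v | v Q v; Q → w Q' | v S Q'; R → u v R' | w S Q R' | Q v S R' | S w u R'; T → v | R; Q' → w u Q' | ε; R' → u w R' | T R' | ε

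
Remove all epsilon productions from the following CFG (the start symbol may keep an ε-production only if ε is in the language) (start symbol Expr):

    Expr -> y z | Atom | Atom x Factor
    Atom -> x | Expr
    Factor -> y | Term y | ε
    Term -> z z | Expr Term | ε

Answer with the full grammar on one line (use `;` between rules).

The nullable symbols are {Factor, Term}.
ε ∉ L(G), so no ε-production is kept.
For each production, add variants omitting each subset of nullable occurrences: Expr → Atom x Factor gives Atom x Factor | Atom x. Term → Expr Term gives Expr Term | Expr.

Expr -> y z | Atom | Atom x Factor | Atom x; Atom -> x | Expr; Factor -> y | Term y; Term -> z z | Expr Term | Expr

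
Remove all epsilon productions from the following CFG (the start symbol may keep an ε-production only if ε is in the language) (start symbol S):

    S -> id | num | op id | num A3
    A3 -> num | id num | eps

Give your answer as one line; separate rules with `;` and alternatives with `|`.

S -> id | num | op id | num A3; A3 -> num | id num

The nullable symbols are {A3}.
ε ∉ L(G), so no ε-production is kept.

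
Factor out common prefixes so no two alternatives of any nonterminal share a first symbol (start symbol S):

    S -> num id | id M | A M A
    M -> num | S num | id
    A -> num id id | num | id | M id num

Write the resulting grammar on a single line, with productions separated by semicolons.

A has alternatives sharing prefix 'num': factor to A → num A' with A' → id id | ε.

S -> num id | id M | A M A; M -> num | S num | id; A -> id | M id num | num A'; A' -> id id | ε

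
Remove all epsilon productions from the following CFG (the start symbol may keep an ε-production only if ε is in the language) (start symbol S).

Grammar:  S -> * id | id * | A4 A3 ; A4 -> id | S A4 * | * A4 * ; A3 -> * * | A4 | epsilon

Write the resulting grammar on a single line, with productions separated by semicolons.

S -> * id | id * | A4 A3 | A4; A4 -> id | S A4 * | * A4 *; A3 -> * * | A4

Nullable nonterminals: {A3}.
ε ∉ L(G), so no ε-production is kept.
For each production, add variants omitting each subset of nullable occurrences: S → A4 A3 gives A4 A3 | A4.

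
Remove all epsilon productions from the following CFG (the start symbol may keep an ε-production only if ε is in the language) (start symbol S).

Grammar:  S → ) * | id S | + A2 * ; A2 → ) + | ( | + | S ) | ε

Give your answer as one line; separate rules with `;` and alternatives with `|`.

Nullable nonterminals: {A2}.
ε ∉ L(G), so no ε-production is kept.
Expand every rule over subsets of its nullable positions: S → + A2 * gives + A2 * | + *.

S → ) * | id S | + A2 * | + *; A2 → ) + | ( | + | S )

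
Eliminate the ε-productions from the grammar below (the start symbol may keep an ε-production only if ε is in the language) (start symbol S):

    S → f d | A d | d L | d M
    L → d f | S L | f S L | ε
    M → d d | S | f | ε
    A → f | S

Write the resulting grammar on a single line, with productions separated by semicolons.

Nullable set = {L, M}.
ε ∉ L(G), so no ε-production is kept.
Add the nullable-subset variants: S → d L gives d L | d. L → S L gives S L | S. L → f S L gives f S L | f S.

S → f d | A d | d L | d | d M; L → d f | S L | S | f S L | f S; M → d d | S | f; A → f | S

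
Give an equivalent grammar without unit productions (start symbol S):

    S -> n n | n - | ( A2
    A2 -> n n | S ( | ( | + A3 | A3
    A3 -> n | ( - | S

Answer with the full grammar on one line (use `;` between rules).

S -> n n | n - | ( A2; A2 -> n n | S ( | ( | + A3 | n - | ( A2 | n | ( -; A3 -> n n | n - | ( A2 | n | ( -

Unit pairs: A2 ⇒* {A3, S}; A3 ⇒* {S}.
Replace each nonterminal's rules with the union of the non-unit rules of every nonterminal it unit-derives.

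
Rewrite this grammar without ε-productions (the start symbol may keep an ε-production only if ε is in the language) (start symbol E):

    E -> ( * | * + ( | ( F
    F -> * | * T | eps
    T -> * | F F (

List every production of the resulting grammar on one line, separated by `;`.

E -> ( * | * + ( | ( F | (; F -> * | * T; T -> * | F F ( | F ( | (

Nullable nonterminals: {F}.
ε ∉ L(G), so no ε-production is kept.
Expand every rule over subsets of its nullable positions: E → ( F gives ( F | (. T → F F ( gives F F ( | F ( | (.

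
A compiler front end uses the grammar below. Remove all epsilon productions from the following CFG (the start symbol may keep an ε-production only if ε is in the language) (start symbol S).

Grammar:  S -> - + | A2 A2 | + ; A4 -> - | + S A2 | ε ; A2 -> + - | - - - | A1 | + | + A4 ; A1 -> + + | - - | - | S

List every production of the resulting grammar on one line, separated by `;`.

S -> - + | A2 A2 | +; A4 -> - | + S A2; A2 -> + - | - - - | A1 | + | + A4; A1 -> + + | - - | - | S

Nullable nonterminals: {A4}.
ε ∉ L(G), so no ε-production is kept.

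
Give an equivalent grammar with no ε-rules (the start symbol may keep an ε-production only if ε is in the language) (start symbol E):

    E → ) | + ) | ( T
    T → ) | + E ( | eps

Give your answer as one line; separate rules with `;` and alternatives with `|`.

The nullable symbols are {T}.
ε ∉ L(G), so no ε-production is kept.
Add the nullable-subset variants: E → ( T gives ( T | (.

E → ) | + ) | ( T | (; T → ) | + E (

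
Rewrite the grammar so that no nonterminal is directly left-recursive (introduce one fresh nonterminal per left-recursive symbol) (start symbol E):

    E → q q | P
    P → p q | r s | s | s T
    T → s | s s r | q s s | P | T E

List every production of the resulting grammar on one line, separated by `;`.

E → q q | P; P → p q | r s | s | s T; T → s T' | s s r T' | q s s T' | P T'; T' → E T' | eps

T is directly left-recursive.
For T: α = {E}, β = {s, s s r, q s s, P}. Rewrite as T → β T' and T' → α T' | ε.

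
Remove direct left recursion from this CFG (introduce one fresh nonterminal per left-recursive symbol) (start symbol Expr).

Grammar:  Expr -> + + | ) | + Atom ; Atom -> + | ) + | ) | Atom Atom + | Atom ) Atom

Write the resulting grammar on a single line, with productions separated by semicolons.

Expr -> + + | ) | + Atom; Atom -> + Atom1 | ) + Atom1 | ) Atom1; Atom1 -> Atom + Atom1 | ) Atom Atom1 | ε

Atom is directly left-recursive.
For Atom: α = {Atom +, ) Atom}, β = {+, ) +, )}. Rewrite as Atom → β Atom1 and Atom1 → α Atom1 | ε.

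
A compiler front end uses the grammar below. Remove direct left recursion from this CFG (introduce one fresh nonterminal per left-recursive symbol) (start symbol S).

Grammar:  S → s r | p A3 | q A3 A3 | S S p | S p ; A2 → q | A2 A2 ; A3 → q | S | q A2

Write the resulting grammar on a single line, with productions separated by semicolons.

Left recursion appears on S, A2.
For S: α = {S p, p}, β = {s r, p A3, q A3 A3}. Rewrite as S → β S' and S' → α S' | ε.
For A2: α = {A2}, β = {q}. Rewrite as A2 → β A2' and A2' → α A2' | ε.

S → s r S' | p A3 S' | q A3 A3 S'; A2 → q A2'; A3 → q | S | q A2; S' → S p S' | p S' | ε; A2' → A2 A2' | ε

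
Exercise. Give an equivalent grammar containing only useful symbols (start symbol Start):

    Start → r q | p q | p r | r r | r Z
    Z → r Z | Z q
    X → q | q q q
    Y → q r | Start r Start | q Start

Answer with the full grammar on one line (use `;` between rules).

Generating nonterminals: {Start, X, Y}.
Reachable from Start after that: {Start}.
Removed useless symbols: {X, Y, Z} and every production mentioning them.

Start → r q | p q | p r | r r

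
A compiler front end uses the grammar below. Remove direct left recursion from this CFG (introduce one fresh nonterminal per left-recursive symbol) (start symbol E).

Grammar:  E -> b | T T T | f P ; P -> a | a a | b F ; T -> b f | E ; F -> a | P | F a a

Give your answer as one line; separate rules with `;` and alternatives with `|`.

F is directly left-recursive.
For F: α = {a a}, β = {a, P}. Rewrite as F → β F' and F' → α F' | ε.

E -> b | T T T | f P; P -> a | a a | b F; T -> b f | E; F -> a F' | P F'; F' -> a a F' | ε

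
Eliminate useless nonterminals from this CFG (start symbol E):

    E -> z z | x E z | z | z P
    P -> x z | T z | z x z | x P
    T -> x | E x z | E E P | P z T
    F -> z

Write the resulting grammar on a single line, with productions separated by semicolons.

Generating nonterminals: {E, F, P, T}.
Reachable from E after that: {E, P, T}.
Removed useless symbols: {F} and every production mentioning them.

E -> z z | x E z | z | z P; P -> x z | T z | z x z | x P; T -> x | E x z | E E P | P z T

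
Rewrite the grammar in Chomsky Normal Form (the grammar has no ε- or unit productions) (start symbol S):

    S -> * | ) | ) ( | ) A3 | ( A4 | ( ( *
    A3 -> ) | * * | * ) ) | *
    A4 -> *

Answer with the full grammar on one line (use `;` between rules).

Introduce a nonterminal for each terminal appearing in a rule of length ≥ 2: X1 → ), X2 → (, X3 → *.
Binarize each right-hand side of length ≥ 3 by chaining fresh nonterminals (Y1, Y2, …): affected rules were S → X2 X2 X3; A3 → X3 X1 X1.

S -> * | ) | X1 X2 | X1 A3 | X2 A4 | X2 Y1; A3 -> ) | X3 X3 | X3 Y2 | *; A4 -> *; X1 -> ); X2 -> (; X3 -> *; Y1 -> X2 X3; Y2 -> X1 X1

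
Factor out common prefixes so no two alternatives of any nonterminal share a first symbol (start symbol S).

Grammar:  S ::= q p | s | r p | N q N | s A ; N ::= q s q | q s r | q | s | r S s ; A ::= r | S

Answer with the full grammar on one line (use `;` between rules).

S has alternatives sharing prefix 's': factor to S → s S' with S' → ε | A.
N has alternatives sharing prefix 'q': factor to N → q N' with N' → s q | s r | ε.
N' has alternatives sharing prefix 's': factor to N' → s N'' with N'' → q | r.

S ::= q p | r p | N q N | s S'; N ::= s | r S s | q N'; A ::= r | S; S' ::= ε | A; N' ::= ε | s N''; N'' ::= q | r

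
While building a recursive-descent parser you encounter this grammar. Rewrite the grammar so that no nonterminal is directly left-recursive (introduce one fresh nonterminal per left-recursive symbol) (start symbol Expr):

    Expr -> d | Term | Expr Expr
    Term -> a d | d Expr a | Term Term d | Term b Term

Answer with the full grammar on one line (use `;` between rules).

Left recursion appears on Expr, Term.
For Expr: α = {Expr}, β = {d, Term}. Rewrite as Expr → β Expr1 and Expr1 → α Expr1 | ε.
For Term: α = {Term d, b Term}, β = {a d, d Expr a}. Rewrite as Term → β Term1 and Term1 → α Term1 | ε.

Expr -> d Expr1 | Term Expr1; Term -> a d Term1 | d Expr a Term1; Expr1 -> Expr Expr1 | ε; Term1 -> Term d Term1 | b Term Term1 | ε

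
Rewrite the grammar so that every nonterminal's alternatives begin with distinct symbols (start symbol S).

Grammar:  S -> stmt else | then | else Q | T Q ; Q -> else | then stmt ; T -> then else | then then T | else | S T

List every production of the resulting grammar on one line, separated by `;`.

T has alternatives sharing prefix 'then': factor to T → then T' with T' → else | then T.

S -> stmt else | then | else Q | T Q; Q -> else | then stmt; T -> else | S T | then T'; T' -> else | then T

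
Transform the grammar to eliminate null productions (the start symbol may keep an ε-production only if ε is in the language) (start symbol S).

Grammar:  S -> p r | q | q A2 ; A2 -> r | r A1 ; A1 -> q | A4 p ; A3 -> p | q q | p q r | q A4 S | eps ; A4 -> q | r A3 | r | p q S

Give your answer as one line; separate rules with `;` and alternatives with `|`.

Nullable set = {A3}.
ε ∉ L(G), so no ε-production is kept.
Add the nullable-subset variants: A4 → r A3 gives r A3 | r.

S -> p r | q | q A2; A2 -> r | r A1; A1 -> q | A4 p; A3 -> p | q q | p q r | q A4 S; A4 -> q | r A3 | r | p q S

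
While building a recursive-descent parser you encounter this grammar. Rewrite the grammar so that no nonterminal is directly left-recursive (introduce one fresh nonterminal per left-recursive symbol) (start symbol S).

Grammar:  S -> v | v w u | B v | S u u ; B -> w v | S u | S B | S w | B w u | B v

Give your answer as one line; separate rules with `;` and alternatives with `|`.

S, B are directly left-recursive.
For S: α = {u u}, β = {v, v w u, B v}. Rewrite as S → β S' and S' → α S' | ε.
For B: α = {w u, v}, β = {w v, S u, S B, S w}. Rewrite as B → β B' and B' → α B' | ε.

S -> v S' | v w u S' | B v S'; B -> w v B' | S u B' | S B B' | S w B'; S' -> u u S' | ε; B' -> w u B' | v B' | ε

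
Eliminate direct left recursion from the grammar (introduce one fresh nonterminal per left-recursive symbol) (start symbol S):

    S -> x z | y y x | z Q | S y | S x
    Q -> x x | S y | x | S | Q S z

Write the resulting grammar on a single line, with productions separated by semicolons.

S -> x z S' | y y x S' | z Q S'; Q -> x x Q' | S y Q' | x Q' | S Q'; S' -> y S' | x S' | ε; Q' -> S z Q' | ε

Left recursion appears on S, Q.
For S: α = {y, x}, β = {x z, y y x, z Q}. Rewrite as S → β S' and S' → α S' | ε.
For Q: α = {S z}, β = {x x, S y, x, S}. Rewrite as Q → β Q' and Q' → α Q' | ε.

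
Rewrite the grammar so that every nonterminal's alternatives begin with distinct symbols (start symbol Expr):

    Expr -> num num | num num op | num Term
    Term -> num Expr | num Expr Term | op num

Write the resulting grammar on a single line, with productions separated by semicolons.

Expr has alternatives sharing prefix 'num': factor to Expr → num Expr1 with Expr1 → num | num op | Term.
Term has alternatives sharing prefix 'num Expr': factor to Term → num Expr Term1 with Term1 → ε | Term.
Expr1 has alternatives sharing prefix 'num': factor to Expr1 → num Expr11 with Expr11 → ε | op.

Expr -> num Expr1; Term -> op num | num Expr Term1; Expr1 -> Term | num Expr11; Term1 -> ε | Term; Expr11 -> ε | op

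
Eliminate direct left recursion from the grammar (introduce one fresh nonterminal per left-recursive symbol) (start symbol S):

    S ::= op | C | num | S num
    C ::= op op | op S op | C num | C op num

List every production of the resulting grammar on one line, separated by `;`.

S ::= op S' | C S' | num S'; C ::= op op C' | op S op C'; S' ::= num S' | ε; C' ::= num C' | op num C' | ε

Directly left-recursive nonterminals: S, C.
For S: α = {num}, β = {op, C, num}. Rewrite as S → β S' and S' → α S' | ε.
For C: α = {num, op num}, β = {op op, op S op}. Rewrite as C → β C' and C' → α C' | ε.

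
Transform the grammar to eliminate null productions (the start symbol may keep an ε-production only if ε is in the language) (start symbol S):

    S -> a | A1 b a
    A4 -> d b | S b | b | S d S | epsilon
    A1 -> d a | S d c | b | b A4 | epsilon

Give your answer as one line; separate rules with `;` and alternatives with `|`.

Nullable set = {A1, A4}.
ε ∉ L(G), so no ε-production is kept.
Expand every rule over subsets of its nullable positions: S → A1 b a gives A1 b a | b a.

S -> a | A1 b a | b a; A4 -> d b | S b | b | S d S; A1 -> d a | S d c | b | b A4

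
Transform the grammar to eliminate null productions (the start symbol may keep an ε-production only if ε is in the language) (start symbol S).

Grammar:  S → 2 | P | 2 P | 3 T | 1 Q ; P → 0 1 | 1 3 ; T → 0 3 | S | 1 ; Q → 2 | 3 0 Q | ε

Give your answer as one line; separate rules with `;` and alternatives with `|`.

Nullable set = {Q}.
ε ∉ L(G), so no ε-production is kept.
Add the nullable-subset variants: S → 1 Q gives 1 Q | 1. Q → 3 0 Q gives 3 0 Q | 3 0.

S → 2 | P | 2 P | 3 T | 1 Q | 1; P → 0 1 | 1 3; T → 0 3 | S | 1; Q → 2 | 3 0 Q | 3 0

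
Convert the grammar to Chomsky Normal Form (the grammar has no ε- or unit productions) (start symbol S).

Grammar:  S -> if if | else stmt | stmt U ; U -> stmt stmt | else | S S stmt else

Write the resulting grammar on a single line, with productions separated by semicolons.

S -> X1 X1 | X2 X3 | X3 U; U -> X3 X3 | else | S Y1; X1 -> if; X2 -> else; X3 -> stmt; Y1 -> S Y2; Y2 -> X3 X2

Introduce a nonterminal for each terminal appearing in a rule of length ≥ 2: X1 → if, X2 → else, X3 → stmt.
Binarize each right-hand side of length ≥ 3 by chaining fresh nonterminals (Y1, Y2, …): affected rules were U → S S X3 X2.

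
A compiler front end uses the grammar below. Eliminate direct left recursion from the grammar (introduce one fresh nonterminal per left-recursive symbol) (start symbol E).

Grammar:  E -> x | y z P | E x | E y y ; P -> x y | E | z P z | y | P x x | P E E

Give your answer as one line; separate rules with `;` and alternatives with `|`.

Left recursion appears on E, P.
For E: α = {x, y y}, β = {x, y z P}. Rewrite as E → β E' and E' → α E' | ε.
For P: α = {x x, E E}, β = {x y, E, z P z, y}. Rewrite as P → β P' and P' → α P' | ε.

E -> x E' | y z P E'; P -> x y P' | E P' | z P z P' | y P'; E' -> x E' | y y E' | ε; P' -> x x P' | E E P' | ε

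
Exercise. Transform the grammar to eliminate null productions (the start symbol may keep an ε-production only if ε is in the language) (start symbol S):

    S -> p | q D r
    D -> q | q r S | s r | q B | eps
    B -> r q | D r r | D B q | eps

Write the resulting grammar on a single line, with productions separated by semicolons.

The nullable symbols are {B, D}.
ε ∉ L(G), so no ε-production is kept.
Expand every rule over subsets of its nullable positions: S → q D r gives q D r | q r. B → D r r gives D r r | r r. B → D B q gives D B q | D q | B q | q.

S -> p | q D r | q r; D -> q | q r S | s r | q B; B -> r q | D r r | r r | D B q | D q | B q | q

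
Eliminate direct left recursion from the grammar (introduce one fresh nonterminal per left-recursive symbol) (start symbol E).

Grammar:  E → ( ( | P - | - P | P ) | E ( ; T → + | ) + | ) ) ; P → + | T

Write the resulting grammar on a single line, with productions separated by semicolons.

E is directly left-recursive.
For E: α = {(}, β = {( (, P -, - P, P )}. Rewrite as E → β E' and E' → α E' | ε.

E → ( ( E' | P - E' | - P E' | P ) E'; T → + | ) + | ) ); P → + | T; E' → ( E' | ε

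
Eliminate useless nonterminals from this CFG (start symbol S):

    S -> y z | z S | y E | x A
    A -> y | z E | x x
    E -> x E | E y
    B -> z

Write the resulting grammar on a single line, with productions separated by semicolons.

S -> y z | z S | x A; A -> y | x x

Generating nonterminals: {A, B, S}.
Reachable from S after that: {A, S}.
Removed useless symbols: {B, E} and every production mentioning them.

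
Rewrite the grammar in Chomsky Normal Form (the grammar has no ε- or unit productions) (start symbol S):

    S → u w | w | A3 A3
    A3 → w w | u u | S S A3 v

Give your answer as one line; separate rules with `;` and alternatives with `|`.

Introduce a nonterminal for each terminal appearing in a rule of length ≥ 2: X1 → u, X2 → w, X3 → v.
Binarize each right-hand side of length ≥ 3 by chaining fresh nonterminals (Y1, Y2, …): affected rules were A3 → S S A3 X3.

S → X1 X2 | w | A3 A3; A3 → X2 X2 | X1 X1 | S Y1; X1 → u; X2 → w; X3 → v; Y1 → S Y2; Y2 → A3 X3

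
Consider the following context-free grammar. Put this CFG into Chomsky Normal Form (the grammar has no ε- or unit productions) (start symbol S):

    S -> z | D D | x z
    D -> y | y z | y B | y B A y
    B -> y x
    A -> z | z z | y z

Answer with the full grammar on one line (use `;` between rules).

S -> z | D D | X1 X2; D -> y | X3 X2 | X3 B | X3 Y1; B -> X3 X1; A -> z | X2 X2 | X3 X2; X1 -> x; X2 -> z; X3 -> y; Y1 -> B Y2; Y2 -> A X3

Introduce a nonterminal for each terminal appearing in a rule of length ≥ 2: X1 → x, X2 → z, X3 → y.
Binarize each right-hand side of length ≥ 3 by chaining fresh nonterminals (Y1, Y2, …): affected rules were D → X3 B A X3.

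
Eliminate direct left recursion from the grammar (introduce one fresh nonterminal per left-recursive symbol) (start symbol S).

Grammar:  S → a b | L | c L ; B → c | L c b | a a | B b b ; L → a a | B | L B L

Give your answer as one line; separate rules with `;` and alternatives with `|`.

Directly left-recursive nonterminals: B, L.
For B: α = {b b}, β = {c, L c b, a a}. Rewrite as B → β B' and B' → α B' | ε.
For L: α = {B L}, β = {a a, B}. Rewrite as L → β L' and L' → α L' | ε.

S → a b | L | c L; B → c B' | L c b B' | a a B'; L → a a L' | B L'; B' → b b B' | ε; L' → B L L' | ε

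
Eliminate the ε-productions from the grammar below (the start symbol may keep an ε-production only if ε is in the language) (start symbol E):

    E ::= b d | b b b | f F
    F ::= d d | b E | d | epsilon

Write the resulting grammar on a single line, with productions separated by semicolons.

The nullable symbols are {F}.
ε ∉ L(G), so no ε-production is kept.
Add the nullable-subset variants: E → f F gives f F | f.

E ::= b d | b b b | f F | f; F ::= d d | b E | d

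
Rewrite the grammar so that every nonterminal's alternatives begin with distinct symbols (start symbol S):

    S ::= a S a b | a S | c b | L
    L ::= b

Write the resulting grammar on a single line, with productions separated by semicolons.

S ::= c b | L | a S S'; L ::= b; S' ::= a b | ε

S has alternatives sharing prefix 'a S': factor to S → a S S' with S' → a b | ε.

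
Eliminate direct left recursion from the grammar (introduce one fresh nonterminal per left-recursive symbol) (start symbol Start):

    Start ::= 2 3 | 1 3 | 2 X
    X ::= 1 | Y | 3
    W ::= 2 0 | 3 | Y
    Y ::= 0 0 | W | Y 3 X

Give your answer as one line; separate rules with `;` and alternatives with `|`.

Left recursion appears on Y.
For Y: α = {3 X}, β = {0 0, W}. Rewrite as Y → β Y1 and Y1 → α Y1 | ε.

Start ::= 2 3 | 1 3 | 2 X; X ::= 1 | Y | 3; W ::= 2 0 | 3 | Y; Y ::= 0 0 Y1 | W Y1; Y1 ::= 3 X Y1 | ε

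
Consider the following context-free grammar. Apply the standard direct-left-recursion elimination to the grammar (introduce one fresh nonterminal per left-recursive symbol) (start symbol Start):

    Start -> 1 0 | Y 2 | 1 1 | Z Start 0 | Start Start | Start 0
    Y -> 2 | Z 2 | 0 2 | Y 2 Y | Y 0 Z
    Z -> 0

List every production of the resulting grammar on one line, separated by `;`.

Start -> 1 0 Start1 | Y 2 Start1 | 1 1 Start1 | Z Start 0 Start1; Y -> 2 Y1 | Z 2 Y1 | 0 2 Y1; Z -> 0; Start1 -> Start Start1 | 0 Start1 | eps; Y1 -> 2 Y Y1 | 0 Z Y1 | eps

Directly left-recursive nonterminals: Start, Y.
For Start: α = {Start, 0}, β = {1 0, Y 2, 1 1, Z Start 0}. Rewrite as Start → β Start1 and Start1 → α Start1 | ε.
For Y: α = {2 Y, 0 Z}, β = {2, Z 2, 0 2}. Rewrite as Y → β Y1 and Y1 → α Y1 | ε.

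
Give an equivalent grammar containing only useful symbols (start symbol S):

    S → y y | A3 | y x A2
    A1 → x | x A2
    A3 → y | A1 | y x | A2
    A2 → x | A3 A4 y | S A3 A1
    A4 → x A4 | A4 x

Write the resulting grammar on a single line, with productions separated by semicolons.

S → y y | A3 | y x A2; A1 → x | x A2; A3 → y | A1 | y x | A2; A2 → x | S A3 A1

Generating nonterminals: {A1, A2, A3, S}.
Reachable from S after that: {A1, A2, A3, S}.
Removed useless symbols: {A4} and every production mentioning them.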